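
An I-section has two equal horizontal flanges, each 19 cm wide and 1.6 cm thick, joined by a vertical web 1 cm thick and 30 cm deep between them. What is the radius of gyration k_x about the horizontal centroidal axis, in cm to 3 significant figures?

k_x ≈ 13.9 cm

Split into non-overlapping primitives; take the origin at the lower-left of the bounding box.
Bottom flange: 19 × 1.6, A = 30.4 cm², y = 0.8 cm, Ī = 6.4853 cm⁴.
Web: 1 × 30, A = 30 cm², y = 16.6 cm, Ī = 2 250 cm⁴.
Top flange: 19 × 1.6, A = 30.4 cm², y = 32.4 cm, Ī = 6.4853 cm⁴.
By symmetry the centroid is at mid-height, ȳ = 16.6 cm.
Transfer each piece to the horizontal centroidal axis using Ī + A·d² with d = y − 16.6:
  bottom flange: d = -15.8 cm → contributes +7595.5 cm⁴
  web: d = 0 cm → contributes +2 250 cm⁴
  top flange: d = 15.8 cm → contributes +7595.5 cm⁴
Total I = 17 441 cm⁴.
Radius of gyration: k = √(I/A) = √(17 441 / 90.8) = 13.859 cm.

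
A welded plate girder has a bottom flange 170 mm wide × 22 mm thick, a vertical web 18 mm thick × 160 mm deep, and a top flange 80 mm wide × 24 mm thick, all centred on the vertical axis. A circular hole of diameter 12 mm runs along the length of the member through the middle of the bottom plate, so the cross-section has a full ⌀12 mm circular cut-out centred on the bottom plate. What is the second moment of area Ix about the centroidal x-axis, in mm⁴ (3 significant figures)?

Ix ≈ 4.99 × 10⁷ mm⁴

Decompose the section into non-overlapping parts with the origin at the bottom-left of its bounding rectangle.
Bottom plate: 170 × 22, A = 3 740 mm², y = 11 mm, Ī = 150 847 mm⁴.
Web plate: 18 × 160, A = 2 880 mm², y = 102 mm, Ī = 6 144 000 mm⁴.
Top plate: 80 × 24, A = 1 920 mm², y = 194 mm, Ī = 92 160 mm⁴.
Hole (subtracted): ⌀12, A = 113.1 mm², y = 11 mm, Ī = 1017.9 mm⁴.
Centroid: ȳ = ΣA·y / ΣA = 83.795 mm.
Transfer each piece to the centroidal x-axis using Ī + A·d² with d = y − 83.795:
  bottom plate: d = -72.795 mm → contributes +19 969 760 mm⁴
  web plate: d = 18.205 mm → contributes +7 098 450 mm⁴
  top plate: d = 110.2 mm → contributes +23 410 651 mm⁴
  hole: d = -72.795 mm → contributes −600 340 mm⁴
Total I = 49 878 520 mm⁴.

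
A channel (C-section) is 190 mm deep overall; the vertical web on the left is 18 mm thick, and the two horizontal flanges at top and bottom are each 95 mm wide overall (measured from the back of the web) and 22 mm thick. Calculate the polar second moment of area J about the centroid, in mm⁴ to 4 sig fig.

Treat the section as a set of non-overlapping primitives; coordinates are from the bounding-box lower-left.
Web: 18 × 190, A = 3 420 mm², y = 95 mm, Ī = 10 288 500 mm⁴.
Top flange (beyond web): 77 × 22, A = 1 694 mm², y = 179 mm, Ī = 68324.7 mm⁴.
Bottom flange (beyond web): 77 × 22, A = 1 694 mm², y = 11 mm, Ī = 68324.7 mm⁴.
By symmetry the centroid is at mid-height, ȳ = 95 mm.
Transfer each piece to the centroidal x-axis using Ī + A·d² with d = y − 95:
  web: d = 0 mm → contributes +10 288 500 mm⁴
  top flange (beyond web): d = 84 mm → contributes +12 021 189 mm⁴
  bottom flange (beyond web): d = -84 mm → contributes +12 021 189 mm⁴
Total I = 34 330 877 mm⁴.
For the y-axis: x̄ = 32.6384 mm.
Repeating about the centroidal y-axis gives I_y = 5 606 347 mm⁴.
Polar second moment: J = I_x + I_y = 39 937 224 mm⁴.

J ≈ 3.994 × 10⁷ mm⁴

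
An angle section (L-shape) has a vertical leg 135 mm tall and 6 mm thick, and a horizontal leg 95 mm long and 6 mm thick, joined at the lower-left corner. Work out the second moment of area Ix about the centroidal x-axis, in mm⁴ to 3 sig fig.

Ix ≈ 2.57 × 10⁶ mm⁴

Decompose the section into non-overlapping parts with the origin at the bottom-left of its bounding rectangle.
Vertical leg: 6 × 135, A = 810 mm², y = 67.5 mm, Ī = 1 230 188 mm⁴.
Horizontal leg (remainder): 89 × 6, A = 534 mm², y = 3 mm, Ī = 1 602 mm⁴.
Centroid: ȳ = ΣA·y / ΣA = 41.873 mm.
Transfer each piece to the centroidal x-axis using Ī + A·d² with d = y − 41.873:
  vertical leg: d = 25.627 mm → contributes +1 762 159 mm⁴
  horizontal leg (remainder): d = -38.873 mm → contributes +808 525 mm⁴
Total I = 2 570 684 mm⁴.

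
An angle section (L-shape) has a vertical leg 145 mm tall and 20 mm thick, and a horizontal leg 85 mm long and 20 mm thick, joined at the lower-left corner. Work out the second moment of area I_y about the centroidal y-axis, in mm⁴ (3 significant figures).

Decompose the section into non-overlapping parts with the origin at the bottom-left of its bounding rectangle.
Vertical leg: 20 × 145, A = 2 900 mm², x = 10 mm, Ī = 96 667 mm⁴.
Horizontal leg (remainder): 65 × 20, A = 1 300 mm², x = 52.5 mm, Ī = 457 708 mm⁴.
Centroid: x̄ = ΣA·x / ΣA = 23.155 mm.
Transfer each piece to the centroidal y-axis using Ī + A·d² with d = x − 23.155:
  vertical leg: d = -13.155 mm → contributes +598 505 mm⁴
  horizontal leg (remainder): d = 29.345 mm → contributes +1 577 194 mm⁴
Total I = 2 175 699 mm⁴.

I_y ≈ 2.18 × 10⁶ mm⁴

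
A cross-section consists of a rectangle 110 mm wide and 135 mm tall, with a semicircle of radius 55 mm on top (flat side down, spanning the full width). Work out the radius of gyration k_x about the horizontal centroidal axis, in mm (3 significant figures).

Break the section into simple shapes (no overlaps), measuring from the bottom-left corner of the bounding box.
Rectangular body: 110 × 135, A = 14 850 mm², y = 67.5 mm, Ī = 22 553 438 mm⁴.
Semicircular cap: semicircle r = 55, A = 4751.7 mm², y = 158.34 mm, Ī = 1 004 345 mm⁴.
Centroid: ȳ = ΣA·y / ΣA = 89.521 mm.
Transfer each piece to the horizontal centroidal axis using Ī + A·d² with d = y − 89.521:
  rectangular body: d = -22.021 mm → contributes +29 754 749 mm⁴
  semicircular cap: d = 68.821 mm → contributes +23 510 060 mm⁴
Total I = 53 264 809 mm⁴.
Radius of gyration: k = √(I/A) = √(53 264 809 / 19 602) = 52.128 mm.

k_x ≈ 52.1 mm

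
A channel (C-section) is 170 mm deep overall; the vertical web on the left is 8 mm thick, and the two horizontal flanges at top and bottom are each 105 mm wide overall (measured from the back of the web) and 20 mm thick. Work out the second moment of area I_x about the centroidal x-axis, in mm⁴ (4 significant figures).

I_x ≈ 2.523 × 10⁷ mm⁴

Split into non-overlapping primitives; take the origin at the lower-left of the bounding box.
Web: 8 × 170, A = 1 360 mm², y = 85 mm, Ī = 3 275 333 mm⁴.
Top flange (beyond web): 97 × 20, A = 1 940 mm², y = 160 mm, Ī = 64666.7 mm⁴.
Bottom flange (beyond web): 97 × 20, A = 1 940 mm², y = 10 mm, Ī = 64666.7 mm⁴.
By symmetry the centroid is at mid-height, ȳ = 85 mm.
Transfer each piece to the centroidal x-axis using Ī + A·d² with d = y − 85:
  web: d = 0 mm → contributes +3 275 333 mm⁴
  top flange (beyond web): d = 75 mm → contributes +10 977 167 mm⁴
  bottom flange (beyond web): d = -75 mm → contributes +10 977 167 mm⁴
Total I = 25 229 667 mm⁴.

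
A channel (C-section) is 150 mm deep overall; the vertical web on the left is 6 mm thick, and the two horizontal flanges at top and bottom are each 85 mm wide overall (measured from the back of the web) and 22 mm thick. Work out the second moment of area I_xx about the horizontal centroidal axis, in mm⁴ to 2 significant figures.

Decompose the section into non-overlapping parts with the origin at the bottom-left of its bounding rectangle.
Web: 6 × 150, A = 900 mm², y = 75 mm, Ī = 1 687 500 mm⁴.
Top flange (beyond web): 79 × 22, A = 1 738 mm², y = 139 mm, Ī = 70 099 mm⁴.
Bottom flange (beyond web): 79 × 22, A = 1 738 mm², y = 11 mm, Ī = 70 099 mm⁴.
By symmetry the centroid is at mid-height, ȳ = 75 mm.
Transfer each piece to the horizontal centroidal axis using Ī + A·d² with d = y − 75:
  web: d = 0 mm → contributes +1 687 500 mm⁴
  top flange (beyond web): d = 64 mm → contributes +7 188 947 mm⁴
  bottom flange (beyond web): d = -64 mm → contributes +7 188 947 mm⁴
Total I = 16 065 395 mm⁴.

I_xx ≈ 1.6 × 10⁷ mm⁴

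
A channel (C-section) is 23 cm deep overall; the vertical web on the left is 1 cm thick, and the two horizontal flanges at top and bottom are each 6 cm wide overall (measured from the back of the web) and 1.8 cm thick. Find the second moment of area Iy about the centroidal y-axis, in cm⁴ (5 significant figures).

Iy ≈ 130.29 cm⁴

Split into non-overlapping primitives; take the origin at the lower-left of the bounding box.
Web: 1 × 23, A = 23 cm², x = 0.5 cm, Ī = 1.916667 cm⁴.
Top flange (beyond web): 5 × 1.8, A = 9 cm², x = 3.5 cm, Ī = 18.75 cm⁴.
Bottom flange (beyond web): 5 × 1.8, A = 9 cm², x = 3.5 cm, Ī = 18.75 cm⁴.
Centroid: x̄ = ΣA·x / ΣA = 1.817073 cm.
Transfer each piece to the centroidal y-axis using Ī + A·d² with d = x − 1.817073:
  web: d = -1.317073 cm → contributes +41.81435 cm⁴
  top flange (beyond web): d = 1.682927 cm → contributes +44.24018 cm⁴
  bottom flange (beyond web): d = 1.682927 cm → contributes +44.24018 cm⁴
Total I = 130.2947 cm⁴.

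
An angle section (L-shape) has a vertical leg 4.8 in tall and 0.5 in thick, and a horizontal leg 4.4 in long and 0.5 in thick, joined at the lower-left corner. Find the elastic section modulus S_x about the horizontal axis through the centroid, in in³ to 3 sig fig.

Split into non-overlapping primitives; take the origin at the lower-left of the bounding box.
Vertical leg: 0.5 × 4.8, A = 2.4 in², y = 2.4 in, Ī = 4.608 in⁴.
Horizontal leg (remainder): 3.9 × 0.5, A = 1.95 in², y = 0.25 in, Ī = 0.040625 in⁴.
Centroid: ȳ = ΣA·y / ΣA = 1.4362 in.
Transfer each piece to the horizontal axis through the centroid using Ī + A·d² with d = y − 1.4362:
  vertical leg: d = 0.96379 in → contributes +6.8374 in⁴
  horizontal leg (remainder): d = -1.1862 in → contributes +2.7844 in⁴
Total I = 9.6218 in⁴.
Extreme fibre distance c = 3.3638 in; S = I/c = 2.8604 in³.

S_x ≈ 2.86 in³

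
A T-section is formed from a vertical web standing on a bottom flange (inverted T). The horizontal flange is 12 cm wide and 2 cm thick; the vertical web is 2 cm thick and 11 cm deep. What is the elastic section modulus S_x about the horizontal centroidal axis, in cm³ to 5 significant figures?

S_x ≈ 80.392 cm³

Break the section into simple shapes (no overlaps), measuring from the bottom-left corner of the bounding box.
Flange: 12 × 2, A = 24 cm², y = 1 cm, Ī = 8 cm⁴.
Web: 2 × 11, A = 22 cm², y = 7.5 cm, Ī = 221.8333 cm⁴.
Centroid: ȳ = ΣA·y / ΣA = 4.108696 cm.
Transfer each piece to the horizontal centroidal axis using Ī + A·d² with d = y − 4.108696:
  flange: d = -3.108696 cm → contributes +239.9357 cm⁴
  web: d = 3.391304 cm → contributes +474.8541 cm⁴
Total I = 714.7899 cm⁴.
Extreme fibre distance c = 8.891304 cm; S = I/c = 80.39201 cm³.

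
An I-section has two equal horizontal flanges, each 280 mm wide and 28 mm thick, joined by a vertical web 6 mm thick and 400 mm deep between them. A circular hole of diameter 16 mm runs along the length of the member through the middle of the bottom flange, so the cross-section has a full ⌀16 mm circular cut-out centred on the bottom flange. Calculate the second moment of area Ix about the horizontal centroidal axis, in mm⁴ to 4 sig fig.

Treat the section as a set of non-overlapping primitives; coordinates are from the bounding-box lower-left.
Bottom flange: 280 × 28, A = 7 840 mm², y = 14 mm, Ī = 512 213 mm⁴.
Web: 6 × 400, A = 2 400 mm², y = 228 mm, Ī = 32 000 000 mm⁴.
Top flange: 280 × 28, A = 7 840 mm², y = 442 mm, Ī = 512 213 mm⁴.
Hole (subtracted): ⌀16, A = 201.062 mm², y = 14 mm, Ī = 3216.99 mm⁴.
Centroid: ȳ = ΣA·y / ΣA = 230.407 mm.
Transfer each piece to the horizontal centroidal axis using Ī + A·d² with d = y − 230.407:
  bottom flange: d = -216.407 mm → contributes +367 673 617 mm⁴
  web: d = -2.40659 mm → contributes +32 013 900 mm⁴
  top flange: d = 211.593 mm → contributes +351 522 903 mm⁴
  hole: d = -216.407 mm → contributes −9 419 311 mm⁴
Total I = 741 791 109 mm⁴.

Ix ≈ 7.418 × 10⁸ mm⁴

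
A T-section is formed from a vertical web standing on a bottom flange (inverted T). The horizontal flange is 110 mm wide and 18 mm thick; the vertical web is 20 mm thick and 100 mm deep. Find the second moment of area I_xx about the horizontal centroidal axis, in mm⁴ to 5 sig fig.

Treat the section as a set of non-overlapping primitives; coordinates are from the bounding-box lower-left.
Flange: 110 × 18, A = 1 980 mm², y = 9 mm, Ī = 53 460 mm⁴.
Web: 20 × 100, A = 2 000 mm², y = 68 mm, Ī = 1 666 667 mm⁴.
Centroid: ȳ = ΣA·y / ΣA = 38.64824 mm.
Transfer each piece to the horizontal centroidal axis using Ī + A·d² with d = y − 38.64824:
  flange: d = -29.64824 mm → contributes +1 793 916 mm⁴
  web: d = 29.35176 mm → contributes +3 389 718 mm⁴
Total I = 5 183 634 mm⁴.

I_xx ≈ 5.1836 × 10⁶ mm⁴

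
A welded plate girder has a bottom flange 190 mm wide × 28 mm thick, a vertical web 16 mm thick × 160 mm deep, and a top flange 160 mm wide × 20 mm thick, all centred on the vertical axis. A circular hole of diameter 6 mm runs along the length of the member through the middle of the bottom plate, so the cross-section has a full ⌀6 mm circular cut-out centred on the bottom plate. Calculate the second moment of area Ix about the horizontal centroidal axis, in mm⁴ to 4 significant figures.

Ix ≈ 7.462 × 10⁷ mm⁴

Split into non-overlapping primitives; take the origin at the lower-left of the bounding box.
Bottom plate: 190 × 28, A = 5 320 mm², y = 14 mm, Ī = 347 573 mm⁴.
Web plate: 16 × 160, A = 2 560 mm², y = 108 mm, Ī = 5 461 333 mm⁴.
Top plate: 160 × 20, A = 3 200 mm², y = 198 mm, Ī = 106 667 mm⁴.
Hole (subtracted): ⌀6, A = 28.2743 mm², y = 14 mm, Ī = 63.6173 mm⁴.
Centroid: ȳ = ΣA·y / ΣA = 89.0507 mm.
Transfer each piece to the horizontal centroidal axis using Ī + A·d² with d = y − 89.0507:
  bottom plate: d = -75.0507 mm → contributes +30 313 064 mm⁴
  web plate: d = 18.9493 mm → contributes +6 380 566 mm⁴
  top plate: d = 108.949 mm → contributes +38 090 491 mm⁴
  hole: d = -75.0507 mm → contributes −159 322 mm⁴
Total I = 74 624 798 mm⁴.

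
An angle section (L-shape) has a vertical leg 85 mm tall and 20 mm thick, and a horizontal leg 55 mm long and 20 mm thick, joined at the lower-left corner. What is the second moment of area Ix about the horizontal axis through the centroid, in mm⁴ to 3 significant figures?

Ix ≈ 1.57 × 10⁶ mm⁴

Treat the section as a set of non-overlapping primitives; coordinates are from the bounding-box lower-left.
Vertical leg: 20 × 85, A = 1 700 mm², y = 42.5 mm, Ī = 1 023 542 mm⁴.
Horizontal leg (remainder): 35 × 20, A = 700 mm², y = 10 mm, Ī = 23 333 mm⁴.
Centroid: ȳ = ΣA·y / ΣA = 33.021 mm.
Transfer each piece to the horizontal axis through the centroid using Ī + A·d² with d = y − 33.021:
  vertical leg: d = 9.4792 mm → contributes +1 176 294 mm⁴
  horizontal leg (remainder): d = -23.021 mm → contributes +394 304 mm⁴
Total I = 1 570 599 mm⁴.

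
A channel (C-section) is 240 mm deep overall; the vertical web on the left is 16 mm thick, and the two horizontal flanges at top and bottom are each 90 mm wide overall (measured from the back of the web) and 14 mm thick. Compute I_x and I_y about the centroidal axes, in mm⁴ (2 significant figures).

Treat the section as a set of non-overlapping primitives; coordinates are from the bounding-box lower-left.
Web: 16 × 240, A = 3 840 mm², y = 120 mm, Ī = 18 432 000 mm⁴.
Top flange (beyond web): 74 × 14, A = 1 036 mm², y = 233 mm, Ī = 16 921 mm⁴.
Bottom flange (beyond web): 74 × 14, A = 1 036 mm², y = 7 mm, Ī = 16 921 mm⁴.
By symmetry the centroid is at mid-height, ȳ = 120 mm.
Transfer each piece to the centroidal x-axis using Ī + A·d² with d = y − 120:
  web: d = 0 mm → contributes +18 432 000 mm⁴
  top flange (beyond web): d = 113 mm → contributes +13 245 605 mm⁴
  bottom flange (beyond web): d = -113 mm → contributes +13 245 605 mm⁴
Total I = 44 923 211 mm⁴.
For the y-axis: x̄ = 23.77 mm.
Repeating about the centroidal y-axis gives I_y = 3 752 725 mm⁴.

I_x ≈ 4.5 × 10⁷ mm⁴, I_y ≈ 3.8 × 10⁶ mm⁴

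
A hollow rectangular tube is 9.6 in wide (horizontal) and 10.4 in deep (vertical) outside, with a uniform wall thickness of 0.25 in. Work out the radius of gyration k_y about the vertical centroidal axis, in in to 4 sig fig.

Treat the section as a set of non-overlapping primitives; coordinates are from the bounding-box lower-left.
Outer rectangle: 9.6 × 10.4, A = 99.84 in², x = 4.8 in, Ī = 766.771 in⁴.
Inner void (subtracted): 9.1 × 9.9, A = 90.09 in², x = 4.8 in, Ī = 621.696 in⁴.
By symmetry the centroid is at mid-width, x̄ = 4.8 in.
All pieces are centred on the vertical centroidal axis, so I = ΣĪ (holes subtracted) = 145.075 in⁴.
Radius of gyration: k = √(I/A) = √(145.075 / 9.75) = 3.8574 in.

k_y ≈ 3.857 in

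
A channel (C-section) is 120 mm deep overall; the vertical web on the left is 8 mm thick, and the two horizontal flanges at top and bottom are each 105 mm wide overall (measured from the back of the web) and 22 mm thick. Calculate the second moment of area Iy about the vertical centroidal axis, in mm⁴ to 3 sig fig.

Iy ≈ 5.51 × 10⁶ mm⁴

Break the section into simple shapes (no overlaps), measuring from the bottom-left corner of the bounding box.
Web: 8 × 120, A = 960 mm², x = 4 mm, Ī = 5 120 mm⁴.
Top flange (beyond web): 97 × 22, A = 2 134 mm², x = 56.5 mm, Ī = 1 673 234 mm⁴.
Bottom flange (beyond web): 97 × 22, A = 2 134 mm², x = 56.5 mm, Ī = 1 673 234 mm⁴.
Centroid: x̄ = ΣA·x / ΣA = 46.86 mm.
Transfer each piece to the vertical centroidal axis using Ī + A·d² with d = x − 46.86:
  web: d = -42.86 mm → contributes +1 768 588 mm⁴
  top flange (beyond web): d = 9.6404 mm → contributes +1 871 562 mm⁴
  bottom flange (beyond web): d = 9.6404 mm → contributes +1 871 562 mm⁴
Total I = 5 511 712 mm⁴.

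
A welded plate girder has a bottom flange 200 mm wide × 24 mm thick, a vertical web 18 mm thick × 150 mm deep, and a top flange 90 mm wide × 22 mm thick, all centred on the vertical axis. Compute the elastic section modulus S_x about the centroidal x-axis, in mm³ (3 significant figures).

Treat the section as a set of non-overlapping primitives; coordinates are from the bounding-box lower-left.
Bottom plate: 200 × 24, A = 4 800 mm², y = 12 mm, Ī = 230 400 mm⁴.
Web plate: 18 × 150, A = 2 700 mm², y = 99 mm, Ī = 5 062 500 mm⁴.
Top plate: 90 × 22, A = 1 980 mm², y = 185 mm, Ī = 79 860 mm⁴.
Centroid: ȳ = ΣA·y / ΣA = 72.911 mm.
Transfer each piece to the centroidal x-axis using Ī + A·d² with d = y − 72.911:
  bottom plate: d = -60.911 mm → contributes +18 039 349 mm⁴
  web plate: d = 26.089 mm → contributes +6 900 162 mm⁴
  top plate: d = 112.09 mm → contributes +24 956 295 mm⁴
Total I = 49 895 806 mm⁴.
Extreme fibre distance c = 123.09 mm; S = I/c = 405 365 mm³.

S_x ≈ 4.05 × 10⁵ mm³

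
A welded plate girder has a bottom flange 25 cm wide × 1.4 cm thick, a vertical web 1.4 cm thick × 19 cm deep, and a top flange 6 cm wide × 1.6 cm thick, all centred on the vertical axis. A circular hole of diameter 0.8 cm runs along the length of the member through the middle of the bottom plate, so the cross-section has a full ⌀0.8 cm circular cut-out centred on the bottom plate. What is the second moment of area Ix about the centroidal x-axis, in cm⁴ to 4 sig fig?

Decompose the section into non-overlapping parts with the origin at the bottom-left of its bounding rectangle.
Bottom plate: 25 × 1.4, A = 35 cm², y = 0.7 cm, Ī = 5.71667 cm⁴.
Web plate: 1.4 × 19, A = 26.6 cm², y = 10.9 cm, Ī = 800.217 cm⁴.
Top plate: 6 × 1.6, A = 9.6 cm², y = 21.2 cm, Ī = 2.048 cm⁴.
Hole (subtracted): ⌀0.8, A = 0.502655 cm², y = 0.7 cm, Ī = 0.0201062 cm⁴.
Centroid: ȳ = ΣA·y / ΣA = 7.32147 cm.
Transfer each piece to the centroidal x-axis using Ī + A·d² with d = y − 7.32147:
  bottom plate: d = -6.62147 cm → contributes +1540.25 cm⁴
  web plate: d = 3.57853 cm → contributes +1140.85 cm⁴
  top plate: d = 13.8785 cm → contributes +1851.14 cm⁴
  hole: d = -6.62147 cm → contributes −22.0584 cm⁴
Total I = 4510.19 cm⁴.

Ix ≈ 4510 cm⁴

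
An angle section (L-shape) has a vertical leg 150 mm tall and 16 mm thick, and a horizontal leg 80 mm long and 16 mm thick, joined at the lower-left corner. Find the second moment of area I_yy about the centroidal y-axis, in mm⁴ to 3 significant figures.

Treat the section as a set of non-overlapping primitives; coordinates are from the bounding-box lower-left.
Vertical leg: 16 × 150, A = 2 400 mm², x = 8 mm, Ī = 51 200 mm⁴.
Horizontal leg (remainder): 64 × 16, A = 1 024 mm², x = 48 mm, Ī = 349 525 mm⁴.
Centroid: x̄ = ΣA·x / ΣA = 19.963 mm.
Transfer each piece to the centroidal y-axis using Ī + A·d² with d = x − 19.963:
  vertical leg: d = -11.963 mm → contributes +394 650 mm⁴
  horizontal leg (remainder): d = 28.037 mm → contributes +1 154 486 mm⁴
Total I = 1 549 137 mm⁴.

I_yy ≈ 1.55 × 10⁶ mm⁴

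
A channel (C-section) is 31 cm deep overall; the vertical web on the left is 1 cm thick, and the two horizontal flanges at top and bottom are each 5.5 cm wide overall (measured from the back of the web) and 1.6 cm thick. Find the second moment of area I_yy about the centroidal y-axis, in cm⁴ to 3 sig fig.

Treat the section as a set of non-overlapping primitives; coordinates are from the bounding-box lower-left.
Web: 1 × 31, A = 31 cm², x = 0.5 cm, Ī = 2.5833 cm⁴.
Top flange (beyond web): 4.5 × 1.6, A = 7.2 cm², x = 3.25 cm, Ī = 12.15 cm⁴.
Bottom flange (beyond web): 4.5 × 1.6, A = 7.2 cm², x = 3.25 cm, Ī = 12.15 cm⁴.
Centroid: x̄ = ΣA·x / ΣA = 1.3722 cm.
Transfer each piece to the centroidal y-axis using Ī + A·d² with d = x − 1.3722:
  web: d = -0.87225 cm → contributes +26.169 cm⁴
  top flange (beyond web): d = 1.8778 cm → contributes +37.537 cm⁴
  bottom flange (beyond web): d = 1.8778 cm → contributes +37.537 cm⁴
Total I = 101.24 cm⁴.

I_yy ≈ 101 cm⁴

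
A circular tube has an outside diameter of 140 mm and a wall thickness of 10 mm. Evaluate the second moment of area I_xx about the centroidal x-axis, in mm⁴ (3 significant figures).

I_xx ≈ 8.68 × 10⁶ mm⁴

Decompose the section into non-overlapping parts with the origin at the bottom-left of its bounding rectangle.
Outer circle: ⌀140, A = 15 394 mm², y = 70 mm, Ī = 18 857 410 mm⁴.
Bore (subtracted): ⌀120, A = 11 310 mm², y = 70 mm, Ī = 10 178 760 mm⁴.
By symmetry the centroid is at mid-height, ȳ = 70 mm.
All pieces are centred on the centroidal x-axis, so I = ΣĪ (holes subtracted) = 8 678 650 mm⁴.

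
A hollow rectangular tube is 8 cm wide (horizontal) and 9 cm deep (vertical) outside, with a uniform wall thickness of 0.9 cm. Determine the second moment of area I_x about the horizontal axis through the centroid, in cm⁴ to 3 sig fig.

I_x ≈ 293 cm⁴

Split into non-overlapping primitives; take the origin at the lower-left of the bounding box.
Outer rectangle: 8 × 9, A = 72 cm², y = 4.5 cm, Ī = 486 cm⁴.
Inner void (subtracted): 6.2 × 7.2, A = 44.64 cm², y = 4.5 cm, Ī = 192.84 cm⁴.
By symmetry the centroid is at mid-height, ȳ = 4.5 cm.
All pieces are centred on the horizontal axis through the centroid, so I = ΣĪ (holes subtracted) = 293.16 cm⁴.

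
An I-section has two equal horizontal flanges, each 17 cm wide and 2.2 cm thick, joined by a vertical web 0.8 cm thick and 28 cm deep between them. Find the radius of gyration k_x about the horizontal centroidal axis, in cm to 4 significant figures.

Break the section into simple shapes (no overlaps), measuring from the bottom-left corner of the bounding box.
Bottom flange: 17 × 2.2, A = 37.4 cm², y = 1.1 cm, Ī = 15.0847 cm⁴.
Web: 0.8 × 28, A = 22.4 cm², y = 16.2 cm, Ī = 1463.47 cm⁴.
Top flange: 17 × 2.2, A = 37.4 cm², y = 31.3 cm, Ī = 15.0847 cm⁴.
By symmetry the centroid is at mid-height, ȳ = 16.2 cm.
Transfer each piece to the horizontal centroidal axis using Ī + A·d² with d = y − 16.2:
  bottom flange: d = -15.1 cm → contributes +8542.66 cm⁴
  web: d = 0 cm → contributes +1463.47 cm⁴
  top flange: d = 15.1 cm → contributes +8542.66 cm⁴
Total I = 18548.8 cm⁴.
Radius of gyration: k = √(I/A) = √(18548.8 / 97.2) = 13.8142 cm.

k_x ≈ 13.81 cm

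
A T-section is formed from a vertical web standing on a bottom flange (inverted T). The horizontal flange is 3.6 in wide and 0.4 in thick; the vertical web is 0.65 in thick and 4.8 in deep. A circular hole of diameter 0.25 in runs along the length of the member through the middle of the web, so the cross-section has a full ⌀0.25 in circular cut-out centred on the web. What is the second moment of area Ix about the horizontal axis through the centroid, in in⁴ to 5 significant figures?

Ix ≈ 12.636 in⁴

Decompose the section into non-overlapping parts with the origin at the bottom-left of its bounding rectangle.
Flange: 3.6 × 0.4, A = 1.44 in², y = 0.2 in, Ī = 0.0192 in⁴.
Web: 0.65 × 4.8, A = 3.12 in², y = 2.8 in, Ī = 5.9904 in⁴.
Hole (subtracted): ⌀0.25, A = 0.04908739 in², y = 2.8 in, Ī = 0.0001917476 in⁴.
Centroid: ȳ = ΣA·y / ΣA = 1.970013 in.
Transfer each piece to the horizontal axis through the centroid using Ī + A·d² with d = y − 1.970013:
  flange: d = -1.770013 in → contributes +4.530641 in⁴
  web: d = 0.8299873 in → contributes +8.139702 in⁴
  hole: d = 0.8299873 in → contributes −0.03400701 in⁴
Total I = 12.63634 in⁴.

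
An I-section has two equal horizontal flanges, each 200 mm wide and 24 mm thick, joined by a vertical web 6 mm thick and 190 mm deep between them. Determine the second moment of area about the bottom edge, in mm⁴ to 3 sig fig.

I_base ≈ 2.66 × 10⁸ mm⁴

Split into non-overlapping primitives; take the origin at the lower-left of the bounding box.
Bottom flange: 200 × 24, A = 4 800 mm², y = 12 mm, Ī = 230 400 mm⁴.
Web: 6 × 190, A = 1 140 mm², y = 119 mm, Ī = 3 429 500 mm⁴.
Top flange: 200 × 24, A = 4 800 mm², y = 226 mm, Ī = 230 400 mm⁴.
Transfer each piece to the bottom edge using Ī + A·d² with d = y − 0:
  bottom flange: d = 12 mm → contributes +921 600 mm⁴
  web: d = 119 mm → contributes +19 573 040 mm⁴
  top flange: d = 226 mm → contributes +245 395 200 mm⁴
Total I = 265 889 840 mm⁴.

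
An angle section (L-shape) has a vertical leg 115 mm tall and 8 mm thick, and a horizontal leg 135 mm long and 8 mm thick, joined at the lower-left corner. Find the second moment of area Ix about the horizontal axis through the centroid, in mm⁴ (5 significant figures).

Break the section into simple shapes (no overlaps), measuring from the bottom-left corner of the bounding box.
Vertical leg: 8 × 115, A = 920 mm², y = 57.5 mm, Ī = 1 013 917 mm⁴.
Horizontal leg (remainder): 127 × 8, A = 1 016 mm², y = 4 mm, Ī = 5418.667 mm⁴.
Centroid: ȳ = ΣA·y / ΣA = 29.42355 mm.
Transfer each piece to the horizontal axis through the centroid using Ī + A·d² with d = y − 29.42355:
  vertical leg: d = 28.07645 mm → contributes +1 739 141 mm⁴
  horizontal leg (remainder): d = -25.42355 mm → contributes +662117.5 mm⁴
Total I = 2 401 258 mm⁴.

Ix ≈ 2.4013 × 10⁶ mm⁴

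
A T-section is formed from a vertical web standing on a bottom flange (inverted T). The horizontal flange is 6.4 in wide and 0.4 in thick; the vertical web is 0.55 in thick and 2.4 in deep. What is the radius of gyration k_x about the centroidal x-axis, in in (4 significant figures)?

k_x ≈ 0.7823 in

Decompose the section into non-overlapping parts with the origin at the bottom-left of its bounding rectangle.
Flange: 6.4 × 0.4, A = 2.56 in², y = 0.2 in, Ī = 0.0341333 in⁴.
Web: 0.55 × 2.4, A = 1.32 in², y = 1.6 in, Ī = 0.6336 in⁴.
Centroid: ȳ = ΣA·y / ΣA = 0.676289 in.
Transfer each piece to the centroidal x-axis using Ī + A·d² with d = y − 0.676289:
  flange: d = -0.476289 in → contributes +0.614872 in⁴
  web: d = 0.923711 in → contributes +1.75988 in⁴
Total I = 2.37475 in⁴.
Radius of gyration: k = √(I/A) = √(2.37475 / 3.88) = 0.782336 in.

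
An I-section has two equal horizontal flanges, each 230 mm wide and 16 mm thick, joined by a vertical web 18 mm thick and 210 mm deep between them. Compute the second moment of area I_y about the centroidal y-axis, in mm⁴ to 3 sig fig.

Treat the section as a set of non-overlapping primitives; coordinates are from the bounding-box lower-left.
Bottom flange: 230 × 16, A = 3 680 mm², x = 115 mm, Ī = 16 222 667 mm⁴.
Web: 18 × 210, A = 3 780 mm², x = 115 mm, Ī = 102 060 mm⁴.
Top flange: 230 × 16, A = 3 680 mm², x = 115 mm, Ī = 16 222 667 mm⁴.
By symmetry the centroid is at mid-width, x̄ = 115 mm.
All pieces are centred on the centroidal y-axis, so I = ΣĪ = 32 547 393 mm⁴.

I_y ≈ 3.25 × 10⁷ mm⁴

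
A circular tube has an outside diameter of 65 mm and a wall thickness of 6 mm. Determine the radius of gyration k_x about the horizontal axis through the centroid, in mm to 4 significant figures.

k_x ≈ 20.97 mm

Break the section into simple shapes (no overlaps), measuring from the bottom-left corner of the bounding box.
Outer circle: ⌀65, A = 3318.31 mm², y = 32.5 mm, Ī = 876 241 mm⁴.
Bore (subtracted): ⌀53, A = 2206.18 mm², y = 32.5 mm, Ī = 387 323 mm⁴.
By symmetry the centroid is at mid-height, ȳ = 32.5 mm.
All pieces are centred on the horizontal axis through the centroid, so I = ΣĪ (holes subtracted) = 488 917 mm⁴.
Radius of gyration: k = √(I/A) = √(488 917 / 1112.12) = 20.9672 mm.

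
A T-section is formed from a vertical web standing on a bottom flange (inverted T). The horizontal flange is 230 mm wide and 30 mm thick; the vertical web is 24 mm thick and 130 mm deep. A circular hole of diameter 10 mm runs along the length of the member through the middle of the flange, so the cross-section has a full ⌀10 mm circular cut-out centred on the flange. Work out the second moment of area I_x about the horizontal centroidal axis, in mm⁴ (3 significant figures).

I_x ≈ 1.86 × 10⁷ mm⁴

Break the section into simple shapes (no overlaps), measuring from the bottom-left corner of the bounding box.
Flange: 230 × 30, A = 6 900 mm², y = 15 mm, Ī = 517 500 mm⁴.
Web: 24 × 130, A = 3 120 mm², y = 95 mm, Ī = 4 394 000 mm⁴.
Hole (subtracted): ⌀10, A = 78.54 mm², y = 15 mm, Ī = 490.87 mm⁴.
Centroid: ȳ = ΣA·y / ΣA = 40.107 mm.
Transfer each piece to the horizontal centroidal axis using Ī + A·d² with d = y − 40.107:
  flange: d = -25.107 mm → contributes +4 866 986 mm⁴
  web: d = 54.893 mm → contributes +13 795 322 mm⁴
  hole: d = -25.107 mm → contributes −49 999 mm⁴
Total I = 18 612 308 mm⁴.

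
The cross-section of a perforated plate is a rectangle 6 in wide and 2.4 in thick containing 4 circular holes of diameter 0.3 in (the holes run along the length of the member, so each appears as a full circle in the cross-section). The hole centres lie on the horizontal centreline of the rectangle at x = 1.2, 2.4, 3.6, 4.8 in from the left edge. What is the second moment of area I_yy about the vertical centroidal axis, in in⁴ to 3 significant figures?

I_yy ≈ 42.7 in⁴

Decompose the section into non-overlapping parts with the origin at the bottom-left of its bounding rectangle.
Plate: 6 × 2.4, A = 14.4 in², x = 3 in, Ī = 43.2 in⁴.
Hole 1 (subtracted): ⌀0.3, A = 0.070686 in², x = 1.2 in, Ī = 0.00039761 in⁴.
Hole 2 (subtracted): ⌀0.3, A = 0.070686 in², x = 2.4 in, Ī = 0.00039761 in⁴.
Hole 3 (subtracted): ⌀0.3, A = 0.070686 in², x = 3.6 in, Ī = 0.00039761 in⁴.
Hole 4 (subtracted): ⌀0.3, A = 0.070686 in², x = 4.8 in, Ī = 0.00039761 in⁴.
By symmetry the centroid is at mid-width, x̄ = 3 in.
Transfer each piece to the vertical centroidal axis using Ī + A·d² with d = x − 3:
  plate: d = 0 in → contributes +43.2 in⁴
  hole 1: d = -1.8 in → contributes −0.22942 in⁴
  hole 2: d = -0.6 in → contributes −0.025845 in⁴
  hole 3: d = 0.6 in → contributes −0.025845 in⁴
  hole 4: d = 1.8 in → contributes −0.22942 in⁴
Total I = 42.689 in⁴.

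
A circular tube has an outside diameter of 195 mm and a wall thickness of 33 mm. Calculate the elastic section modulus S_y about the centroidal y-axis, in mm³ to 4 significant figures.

Split into non-overlapping primitives; take the origin at the lower-left of the bounding box.
Outer circle: ⌀195, A = 29864.8 mm², x = 97.5 mm, Ī = 70 975 481 mm⁴.
Bore (subtracted): ⌀129, A = 13069.8 mm², x = 97.5 mm, Ī = 13 593 420 mm⁴.
By symmetry the centroid is at mid-width, x̄ = 97.5 mm.
All pieces are centred on the centroidal y-axis, so I = ΣĪ (holes subtracted) = 57 382 061 mm⁴.
Extreme fibre distance c = 97.5 mm; S = I/c = 588 534 mm³.

S_y ≈ 5.885 × 10⁵ mm³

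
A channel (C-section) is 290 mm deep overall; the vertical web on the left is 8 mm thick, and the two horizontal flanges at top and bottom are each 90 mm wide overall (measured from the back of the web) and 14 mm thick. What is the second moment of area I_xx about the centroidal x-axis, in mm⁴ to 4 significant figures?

Split into non-overlapping primitives; take the origin at the lower-left of the bounding box.
Web: 8 × 290, A = 2 320 mm², y = 145 mm, Ī = 16 259 333 mm⁴.
Top flange (beyond web): 82 × 14, A = 1 148 mm², y = 283 mm, Ī = 18750.7 mm⁴.
Bottom flange (beyond web): 82 × 14, A = 1 148 mm², y = 7 mm, Ī = 18750.7 mm⁴.
By symmetry the centroid is at mid-height, ȳ = 145 mm.
Transfer each piece to the centroidal x-axis using Ī + A·d² with d = y − 145:
  web: d = 0 mm → contributes +16 259 333 mm⁴
  top flange (beyond web): d = 138 mm → contributes +21 881 263 mm⁴
  bottom flange (beyond web): d = -138 mm → contributes +21 881 263 mm⁴
Total I = 60 021 859 mm⁴.

I_xx ≈ 6.002 × 10⁷ mm⁴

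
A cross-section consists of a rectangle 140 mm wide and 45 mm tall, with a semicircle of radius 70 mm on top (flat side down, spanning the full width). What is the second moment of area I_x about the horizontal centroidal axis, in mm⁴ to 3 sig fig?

I_x ≈ 1.31 × 10⁷ mm⁴

Decompose the section into non-overlapping parts with the origin at the bottom-left of its bounding rectangle.
Rectangular body: 140 × 45, A = 6 300 mm², y = 22.5 mm, Ī = 1 063 125 mm⁴.
Semicircular cap: semicircle r = 70, A = 7696.9 mm², y = 74.709 mm, Ī = 2 635 265 mm⁴.
Centroid: ȳ = ΣA·y / ΣA = 51.21 mm.
Transfer each piece to the horizontal centroidal axis using Ī + A·d² with d = y − 51.21:
  rectangular body: d = -28.71 mm → contributes +6 255 883 mm⁴
  semicircular cap: d = 23.499 mm → contributes +6 885 595 mm⁴
Total I = 13 141 478 mm⁴.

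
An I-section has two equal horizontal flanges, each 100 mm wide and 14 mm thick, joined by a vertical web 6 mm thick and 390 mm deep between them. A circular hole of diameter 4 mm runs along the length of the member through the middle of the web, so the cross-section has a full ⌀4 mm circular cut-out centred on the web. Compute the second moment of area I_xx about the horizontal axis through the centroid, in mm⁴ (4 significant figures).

Split into non-overlapping primitives; take the origin at the lower-left of the bounding box.
Bottom flange: 100 × 14, A = 1 400 mm², y = 7 mm, Ī = 22866.7 mm⁴.
Web: 6 × 390, A = 2 340 mm², y = 209 mm, Ī = 29 659 500 mm⁴.
Top flange: 100 × 14, A = 1 400 mm², y = 411 mm, Ī = 22866.7 mm⁴.
Hole (subtracted): ⌀4, A = 12.5664 mm², y = 209 mm, Ī = 12.5664 mm⁴.
By symmetry the centroid is at mid-height, ȳ = 209 mm.
Transfer each piece to the horizontal axis through the centroid using Ī + A·d² with d = y − 209:
  bottom flange: d = -202 mm → contributes +57 148 467 mm⁴
  web: d = 0 mm → contributes +29 659 500 mm⁴
  top flange: d = 202 mm → contributes +57 148 467 mm⁴
  hole: d = 0 mm → contributes −12.5664 mm⁴
Total I = 143 956 421 mm⁴.

I_xx ≈ 1.440 × 10⁸ mm⁴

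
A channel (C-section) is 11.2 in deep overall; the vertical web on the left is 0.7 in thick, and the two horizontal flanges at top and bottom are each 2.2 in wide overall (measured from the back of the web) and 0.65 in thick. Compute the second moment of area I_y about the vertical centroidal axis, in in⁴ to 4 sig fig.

Treat the section as a set of non-overlapping primitives; coordinates are from the bounding-box lower-left.
Web: 0.7 × 11.2, A = 7.84 in², x = 0.35 in, Ī = 0.320133 in⁴.
Top flange (beyond web): 1.5 × 0.65, A = 0.975 in², x = 1.45 in, Ī = 0.182813 in⁴.
Bottom flange (beyond web): 1.5 × 0.65, A = 0.975 in², x = 1.45 in, Ī = 0.182813 in⁴.
Centroid: x̄ = ΣA·x / ΣA = 0.569101 in.
Transfer each piece to the vertical centroidal axis using Ī + A·d² with d = x − 0.569101:
  web: d = -0.219101 in → contributes +0.696495 in⁴
  top flange (beyond web): d = 0.880899 in → contributes +0.939396 in⁴
  bottom flange (beyond web): d = 0.880899 in → contributes +0.939396 in⁴
Total I = 2.57529 in⁴.

I_y ≈ 2.575 in⁴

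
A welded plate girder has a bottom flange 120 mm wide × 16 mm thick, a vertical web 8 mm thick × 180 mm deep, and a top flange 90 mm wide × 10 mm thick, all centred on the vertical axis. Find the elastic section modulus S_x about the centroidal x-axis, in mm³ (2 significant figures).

S_x ≈ 2.3 × 10⁵ mm³

Split into non-overlapping primitives; take the origin at the lower-left of the bounding box.
Bottom plate: 120 × 16, A = 1 920 mm², y = 8 mm, Ī = 40 960 mm⁴.
Web plate: 8 × 180, A = 1 440 mm², y = 106 mm, Ī = 3 888 000 mm⁴.
Top plate: 90 × 10, A = 900 mm², y = 201 mm, Ī = 7 500 mm⁴.
Centroid: ȳ = ΣA·y / ΣA = 81.9 mm.
Transfer each piece to the centroidal x-axis using Ī + A·d² with d = y − 81.9:
  bottom plate: d = -73.9 mm → contributes +10 526 883 mm⁴
  web plate: d = 24.1 mm → contributes +4 724 269 mm⁴
  top plate: d = 119.1 mm → contributes +12 773 527 mm⁴
Total I = 28 024 679 mm⁴.
Extreme fibre distance c = 124.1 mm; S = I/c = 225 826 mm³.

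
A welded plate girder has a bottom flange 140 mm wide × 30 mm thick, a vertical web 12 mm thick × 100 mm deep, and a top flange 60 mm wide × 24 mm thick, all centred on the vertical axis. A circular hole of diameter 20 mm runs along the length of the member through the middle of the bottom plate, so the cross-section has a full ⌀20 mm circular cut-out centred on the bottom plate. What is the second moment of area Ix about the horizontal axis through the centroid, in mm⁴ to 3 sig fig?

Ix ≈ 1.92 × 10⁷ mm⁴

Decompose the section into non-overlapping parts with the origin at the bottom-left of its bounding rectangle.
Bottom plate: 140 × 30, A = 4 200 mm², y = 15 mm, Ī = 315 000 mm⁴.
Web plate: 12 × 100, A = 1 200 mm², y = 80 mm, Ī = 1 000 000 mm⁴.
Top plate: 60 × 24, A = 1 440 mm², y = 142 mm, Ī = 69 120 mm⁴.
Hole (subtracted): ⌀20, A = 314.16 mm², y = 15 mm, Ī = 7 854 mm⁴.
Centroid: ȳ = ΣA·y / ΣA = 54.976 mm.
Transfer each piece to the horizontal axis through the centroid using Ī + A·d² with d = y − 54.976:
  bottom plate: d = -39.976 mm → contributes +7 027 092 mm⁴
  web plate: d = 25.024 mm → contributes +1 751 413 mm⁴
  top plate: d = 87.024 mm → contributes +10 974 379 mm⁴
  hole: d = -39.976 mm → contributes −509 917 mm⁴
Total I = 19 242 968 mm⁴.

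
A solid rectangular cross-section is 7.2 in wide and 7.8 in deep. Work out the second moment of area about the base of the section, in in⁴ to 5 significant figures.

The section: 7.2 × 7.8, A = 56.16 in², y = 3.9 in, Ī = 284.7312 in⁴.
Transfer it to the bottom edge using Ī + A·d² with d = y − 0:
  the section: d = 3.9 in → contributes +1138.925 in⁴
Total I = 1138.925 in⁴.

I_base ≈ 1138.9 in⁴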